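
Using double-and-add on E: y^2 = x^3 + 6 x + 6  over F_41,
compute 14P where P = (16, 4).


k = 14 = 1110_2 (binary, LSB first: 0111)
Double-and-add from P = (16, 4):
  bit 0 = 0: acc unchanged = O
  bit 1 = 1: acc = O + (19, 3) = (19, 3)
  bit 2 = 1: acc = (19, 3) + (12, 17) = (14, 28)
  bit 3 = 1: acc = (14, 28) + (33, 26) = (14, 13)

14P = (14, 13)


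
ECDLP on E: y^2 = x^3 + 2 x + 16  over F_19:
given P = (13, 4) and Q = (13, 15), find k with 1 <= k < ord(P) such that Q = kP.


Enumerate multiples of P until we hit Q = (13, 15):
  1P = (13, 4)
  2P = (17, 17)
  3P = (15, 18)
  4P = (2, 16)
  5P = (11, 18)
  6P = (6, 4)
  7P = (0, 15)
  8P = (12, 1)
  9P = (3, 7)
  10P = (1, 0)
  11P = (3, 12)
  12P = (12, 18)
  13P = (0, 4)
  14P = (6, 15)
  15P = (11, 1)
  16P = (2, 3)
  17P = (15, 1)
  18P = (17, 2)
  19P = (13, 15)
Match found at i = 19.

k = 19


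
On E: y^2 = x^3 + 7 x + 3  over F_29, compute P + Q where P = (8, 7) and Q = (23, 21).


P != Q, so use the chord formula.
s = (y2 - y1) / (x2 - x1) = (14) / (15) mod 29 = 28
x3 = s^2 - x1 - x2 mod 29 = 28^2 - 8 - 23 = 28
y3 = s (x1 - x3) - y1 mod 29 = 28 * (8 - 28) - 7 = 13

P + Q = (28, 13)


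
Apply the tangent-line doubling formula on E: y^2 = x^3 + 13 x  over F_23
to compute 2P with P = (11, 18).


Doubling: s = (3 x1^2 + a) / (2 y1)
s = (3*11^2 + 13) / (2*18) mod 23 = 13
x3 = s^2 - 2 x1 mod 23 = 13^2 - 2*11 = 9
y3 = s (x1 - x3) - y1 mod 23 = 13 * (11 - 9) - 18 = 8

2P = (9, 8)


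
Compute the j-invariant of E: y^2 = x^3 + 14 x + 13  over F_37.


Delta = -16(4 a^3 + 27 b^2) mod 37 = 16
-1728 * (4 a)^3 = -1728 * (4*14)^3 mod 37 = 6
j = 6 * 16^(-1) mod 37 = 5

j = 5 (mod 37)


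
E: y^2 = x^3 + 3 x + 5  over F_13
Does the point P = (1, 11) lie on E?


Check whether y^2 = x^3 + 3 x + 5 (mod 13) for (x, y) = (1, 11).
LHS: y^2 = 11^2 mod 13 = 4
RHS: x^3 + 3 x + 5 = 1^3 + 3*1 + 5 mod 13 = 9
LHS != RHS

No, not on the curve


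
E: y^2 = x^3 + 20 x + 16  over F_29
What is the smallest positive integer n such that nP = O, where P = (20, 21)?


Compute successive multiples of P until we hit O:
  1P = (20, 21)
  2P = (23, 12)
  3P = (24, 20)
  4P = (5, 26)
  5P = (17, 7)
  6P = (17, 22)
  7P = (5, 3)
  8P = (24, 9)
  ... (continuing to 11P)
  11P = O

ord(P) = 11


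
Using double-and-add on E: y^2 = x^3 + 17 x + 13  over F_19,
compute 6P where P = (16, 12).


k = 6 = 110_2 (binary, LSB first: 011)
Double-and-add from P = (16, 12):
  bit 0 = 0: acc unchanged = O
  bit 1 = 1: acc = O + (12, 8) = (12, 8)
  bit 2 = 1: acc = (12, 8) + (11, 7) = (16, 7)

6P = (16, 7)


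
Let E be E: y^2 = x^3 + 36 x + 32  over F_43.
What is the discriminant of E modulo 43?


4 a^3 + 27 b^2 = 4*36^3 + 27*32^2 = 186624 + 27648 = 214272
Delta = -16 * (214272) = -3428352
Delta mod 43 = 38

Delta = 38 (mod 43)


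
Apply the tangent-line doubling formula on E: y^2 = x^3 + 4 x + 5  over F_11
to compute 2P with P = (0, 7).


Doubling: s = (3 x1^2 + a) / (2 y1)
s = (3*0^2 + 4) / (2*7) mod 11 = 5
x3 = s^2 - 2 x1 mod 11 = 5^2 - 2*0 = 3
y3 = s (x1 - x3) - y1 mod 11 = 5 * (0 - 3) - 7 = 0

2P = (3, 0)


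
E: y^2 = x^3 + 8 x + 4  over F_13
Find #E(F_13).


For each x in F_13, count y with y^2 = x^3 + 8 x + 4 mod 13:
  x = 0: RHS = 4, y in [2, 11]  -> 2 point(s)
  x = 1: RHS = 0, y in [0]  -> 1 point(s)
  x = 3: RHS = 3, y in [4, 9]  -> 2 point(s)
  x = 4: RHS = 9, y in [3, 10]  -> 2 point(s)
  x = 5: RHS = 0, y in [0]  -> 1 point(s)
  x = 7: RHS = 0, y in [0]  -> 1 point(s)
  x = 9: RHS = 12, y in [5, 8]  -> 2 point(s)
Affine points: 11. Add the point at infinity: total = 12.

#E(F_13) = 12


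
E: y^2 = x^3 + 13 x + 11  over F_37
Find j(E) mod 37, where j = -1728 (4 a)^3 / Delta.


Delta = -16(4 a^3 + 27 b^2) mod 37 = 1
-1728 * (4 a)^3 = -1728 * (4*13)^3 mod 37 = 14
j = 14 * 1^(-1) mod 37 = 14

j = 14 (mod 37)


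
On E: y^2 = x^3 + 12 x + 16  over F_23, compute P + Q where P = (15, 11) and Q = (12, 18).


P != Q, so use the chord formula.
s = (y2 - y1) / (x2 - x1) = (7) / (20) mod 23 = 13
x3 = s^2 - x1 - x2 mod 23 = 13^2 - 15 - 12 = 4
y3 = s (x1 - x3) - y1 mod 23 = 13 * (15 - 4) - 11 = 17

P + Q = (4, 17)


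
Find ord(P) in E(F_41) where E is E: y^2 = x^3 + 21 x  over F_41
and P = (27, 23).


Compute successive multiples of P until we hit O:
  1P = (27, 23)
  2P = (36, 37)
  3P = (28, 21)
  4P = (31, 26)
  5P = (22, 32)
  6P = (10, 12)
  7P = (3, 7)
  8P = (16, 39)
  ... (continuing to 26P)
  26P = O

ord(P) = 26


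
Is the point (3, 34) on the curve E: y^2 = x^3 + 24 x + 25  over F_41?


Check whether y^2 = x^3 + 24 x + 25 (mod 41) for (x, y) = (3, 34).
LHS: y^2 = 34^2 mod 41 = 8
RHS: x^3 + 24 x + 25 = 3^3 + 24*3 + 25 mod 41 = 1
LHS != RHS

No, not on the curve


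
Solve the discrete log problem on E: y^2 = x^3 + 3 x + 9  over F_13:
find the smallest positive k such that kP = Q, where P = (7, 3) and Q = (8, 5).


Enumerate multiples of P until we hit Q = (8, 5):
  1P = (7, 3)
  2P = (0, 3)
  3P = (6, 10)
  4P = (10, 5)
  5P = (8, 5)
Match found at i = 5.

k = 5


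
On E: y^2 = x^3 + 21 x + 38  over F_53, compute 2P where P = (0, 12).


Doubling: s = (3 x1^2 + a) / (2 y1)
s = (3*0^2 + 21) / (2*12) mod 53 = 34
x3 = s^2 - 2 x1 mod 53 = 34^2 - 2*0 = 43
y3 = s (x1 - x3) - y1 mod 53 = 34 * (0 - 43) - 12 = 10

2P = (43, 10)


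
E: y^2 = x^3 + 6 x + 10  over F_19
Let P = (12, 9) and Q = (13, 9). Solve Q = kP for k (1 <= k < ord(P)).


Enumerate multiples of P until we hit Q = (13, 9):
  1P = (12, 9)
  2P = (15, 13)
  3P = (17, 16)
  4P = (14, 11)
  5P = (13, 9)
Match found at i = 5.

k = 5


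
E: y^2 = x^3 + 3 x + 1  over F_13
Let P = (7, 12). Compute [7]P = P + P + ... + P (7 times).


k = 7 = 111_2 (binary, LSB first: 111)
Double-and-add from P = (7, 12):
  bit 0 = 1: acc = O + (7, 12) = (7, 12)
  bit 1 = 1: acc = (7, 12) + (8, 11) = (12, 6)
  bit 2 = 1: acc = (12, 6) + (10, 2) = (8, 2)

7P = (8, 2)


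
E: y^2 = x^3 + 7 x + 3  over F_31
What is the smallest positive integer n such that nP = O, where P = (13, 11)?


Compute successive multiples of P until we hit O:
  1P = (13, 11)
  2P = (9, 12)
  3P = (11, 4)
  4P = (27, 2)
  5P = (27, 29)
  6P = (11, 27)
  7P = (9, 19)
  8P = (13, 20)
  ... (continuing to 9P)
  9P = O

ord(P) = 9


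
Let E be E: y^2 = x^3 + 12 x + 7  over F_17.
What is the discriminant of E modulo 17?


4 a^3 + 27 b^2 = 4*12^3 + 27*7^2 = 6912 + 1323 = 8235
Delta = -16 * (8235) = -131760
Delta mod 17 = 7

Delta = 7 (mod 17)


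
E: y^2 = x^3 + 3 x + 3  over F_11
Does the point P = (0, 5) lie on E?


Check whether y^2 = x^3 + 3 x + 3 (mod 11) for (x, y) = (0, 5).
LHS: y^2 = 5^2 mod 11 = 3
RHS: x^3 + 3 x + 3 = 0^3 + 3*0 + 3 mod 11 = 3
LHS = RHS

Yes, on the curve


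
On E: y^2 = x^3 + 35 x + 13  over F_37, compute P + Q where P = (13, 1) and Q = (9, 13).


P != Q, so use the chord formula.
s = (y2 - y1) / (x2 - x1) = (12) / (33) mod 37 = 34
x3 = s^2 - x1 - x2 mod 37 = 34^2 - 13 - 9 = 24
y3 = s (x1 - x3) - y1 mod 37 = 34 * (13 - 24) - 1 = 32

P + Q = (24, 32)


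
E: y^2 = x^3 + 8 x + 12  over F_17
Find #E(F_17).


For each x in F_17, count y with y^2 = x^3 + 8 x + 12 mod 17:
  x = 1: RHS = 4, y in [2, 15]  -> 2 point(s)
  x = 2: RHS = 2, y in [6, 11]  -> 2 point(s)
  x = 6: RHS = 4, y in [2, 15]  -> 2 point(s)
  x = 10: RHS = 4, y in [2, 15]  -> 2 point(s)
  x = 12: RHS = 0, y in [0]  -> 1 point(s)
  x = 13: RHS = 1, y in [1, 16]  -> 2 point(s)
Affine points: 11. Add the point at infinity: total = 12.

#E(F_17) = 12


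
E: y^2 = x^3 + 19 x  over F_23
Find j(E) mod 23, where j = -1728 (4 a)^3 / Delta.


Delta = -16(4 a^3 + 27 b^2) mod 23 = 2
-1728 * (4 a)^3 = -1728 * (4*19)^3 mod 23 = 6
j = 6 * 2^(-1) mod 23 = 3

j = 3 (mod 23)


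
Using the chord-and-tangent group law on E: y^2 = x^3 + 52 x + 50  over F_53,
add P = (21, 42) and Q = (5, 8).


P != Q, so use the chord formula.
s = (y2 - y1) / (x2 - x1) = (19) / (37) mod 53 = 22
x3 = s^2 - x1 - x2 mod 53 = 22^2 - 21 - 5 = 34
y3 = s (x1 - x3) - y1 mod 53 = 22 * (21 - 34) - 42 = 43

P + Q = (34, 43)


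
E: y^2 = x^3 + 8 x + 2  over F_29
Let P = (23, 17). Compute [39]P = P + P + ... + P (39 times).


k = 39 = 100111_2 (binary, LSB first: 111001)
Double-and-add from P = (23, 17):
  bit 0 = 1: acc = O + (23, 17) = (23, 17)
  bit 1 = 1: acc = (23, 17) + (12, 12) = (28, 15)
  bit 2 = 1: acc = (28, 15) + (6, 11) = (19, 13)
  bit 3 = 0: acc unchanged = (19, 13)
  bit 4 = 0: acc unchanged = (19, 13)
  bit 5 = 1: acc = (19, 13) + (17, 11) = (23, 12)

39P = (23, 12)


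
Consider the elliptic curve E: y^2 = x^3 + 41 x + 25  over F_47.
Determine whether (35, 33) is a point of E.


Check whether y^2 = x^3 + 41 x + 25 (mod 47) for (x, y) = (35, 33).
LHS: y^2 = 33^2 mod 47 = 8
RHS: x^3 + 41 x + 25 = 35^3 + 41*35 + 25 mod 47 = 14
LHS != RHS

No, not on the curve


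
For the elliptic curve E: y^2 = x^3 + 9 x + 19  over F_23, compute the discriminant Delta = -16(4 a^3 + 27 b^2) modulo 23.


4 a^3 + 27 b^2 = 4*9^3 + 27*19^2 = 2916 + 9747 = 12663
Delta = -16 * (12663) = -202608
Delta mod 23 = 22

Delta = 22 (mod 23)


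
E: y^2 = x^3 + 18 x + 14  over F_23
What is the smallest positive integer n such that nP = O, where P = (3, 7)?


Compute successive multiples of P until we hit O:
  1P = (3, 7)
  2P = (19, 4)
  3P = (4, 9)
  4P = (20, 5)
  5P = (18, 11)
  6P = (8, 7)
  7P = (12, 16)
  8P = (9, 10)
  ... (continuing to 32P)
  32P = O

ord(P) = 32


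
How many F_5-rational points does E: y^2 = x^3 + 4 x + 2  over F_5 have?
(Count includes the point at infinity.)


For each x in F_5, count y with y^2 = x^3 + 4 x + 2 mod 5:
  x = 3: RHS = 1, y in [1, 4]  -> 2 point(s)
Affine points: 2. Add the point at infinity: total = 3.

#E(F_5) = 3


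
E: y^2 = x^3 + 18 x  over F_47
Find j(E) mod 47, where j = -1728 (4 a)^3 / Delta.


Delta = -16(4 a^3 + 27 b^2) mod 47 = 26
-1728 * (4 a)^3 = -1728 * (4*18)^3 mod 47 = 43
j = 43 * 26^(-1) mod 47 = 36

j = 36 (mod 47)


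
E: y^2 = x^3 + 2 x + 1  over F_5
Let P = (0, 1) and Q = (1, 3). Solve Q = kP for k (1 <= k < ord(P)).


Enumerate multiples of P until we hit Q = (1, 3):
  1P = (0, 1)
  2P = (1, 3)
Match found at i = 2.

k = 2


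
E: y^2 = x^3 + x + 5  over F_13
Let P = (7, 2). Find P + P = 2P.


Doubling: s = (3 x1^2 + a) / (2 y1)
s = (3*7^2 + 1) / (2*2) mod 13 = 11
x3 = s^2 - 2 x1 mod 13 = 11^2 - 2*7 = 3
y3 = s (x1 - x3) - y1 mod 13 = 11 * (7 - 3) - 2 = 3

2P = (3, 3)


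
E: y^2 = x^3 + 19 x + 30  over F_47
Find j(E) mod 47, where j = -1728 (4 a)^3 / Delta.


Delta = -16(4 a^3 + 27 b^2) mod 47 = 35
-1728 * (4 a)^3 = -1728 * (4*19)^3 mod 47 = 3
j = 3 * 35^(-1) mod 47 = 35

j = 35 (mod 47)


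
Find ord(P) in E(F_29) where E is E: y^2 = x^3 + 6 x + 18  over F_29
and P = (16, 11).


Compute successive multiples of P until we hit O:
  1P = (16, 11)
  2P = (17, 25)
  3P = (18, 19)
  4P = (11, 9)
  5P = (1, 24)
  6P = (21, 3)
  7P = (5, 12)
  8P = (14, 2)
  ... (continuing to 27P)
  27P = O

ord(P) = 27


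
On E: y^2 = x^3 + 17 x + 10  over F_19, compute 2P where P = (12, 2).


Doubling: s = (3 x1^2 + a) / (2 y1)
s = (3*12^2 + 17) / (2*2) mod 19 = 3
x3 = s^2 - 2 x1 mod 19 = 3^2 - 2*12 = 4
y3 = s (x1 - x3) - y1 mod 19 = 3 * (12 - 4) - 2 = 3

2P = (4, 3)


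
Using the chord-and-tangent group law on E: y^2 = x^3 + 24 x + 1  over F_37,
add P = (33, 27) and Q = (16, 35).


P != Q, so use the chord formula.
s = (y2 - y1) / (x2 - x1) = (8) / (20) mod 37 = 30
x3 = s^2 - x1 - x2 mod 37 = 30^2 - 33 - 16 = 0
y3 = s (x1 - x3) - y1 mod 37 = 30 * (33 - 0) - 27 = 1

P + Q = (0, 1)


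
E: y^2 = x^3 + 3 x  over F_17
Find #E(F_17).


For each x in F_17, count y with y^2 = x^3 + 3 x + 0 mod 17:
  x = 0: RHS = 0, y in [0]  -> 1 point(s)
  x = 1: RHS = 4, y in [2, 15]  -> 2 point(s)
  x = 3: RHS = 2, y in [6, 11]  -> 2 point(s)
  x = 4: RHS = 8, y in [5, 12]  -> 2 point(s)
  x = 5: RHS = 4, y in [2, 15]  -> 2 point(s)
  x = 6: RHS = 13, y in [8, 9]  -> 2 point(s)
  x = 8: RHS = 9, y in [3, 14]  -> 2 point(s)
  x = 9: RHS = 8, y in [5, 12]  -> 2 point(s)
  x = 11: RHS = 4, y in [2, 15]  -> 2 point(s)
  x = 12: RHS = 13, y in [8, 9]  -> 2 point(s)
  x = 13: RHS = 9, y in [3, 14]  -> 2 point(s)
  x = 14: RHS = 15, y in [7, 10]  -> 2 point(s)
  x = 16: RHS = 13, y in [8, 9]  -> 2 point(s)
Affine points: 25. Add the point at infinity: total = 26.

#E(F_17) = 26


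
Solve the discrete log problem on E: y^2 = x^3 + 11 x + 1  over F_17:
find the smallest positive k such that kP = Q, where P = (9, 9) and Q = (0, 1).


Enumerate multiples of P until we hit Q = (0, 1):
  1P = (9, 9)
  2P = (0, 16)
  3P = (0, 1)
Match found at i = 3.

k = 3


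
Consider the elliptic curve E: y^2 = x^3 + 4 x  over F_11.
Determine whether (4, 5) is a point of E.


Check whether y^2 = x^3 + 4 x + 0 (mod 11) for (x, y) = (4, 5).
LHS: y^2 = 5^2 mod 11 = 3
RHS: x^3 + 4 x + 0 = 4^3 + 4*4 + 0 mod 11 = 3
LHS = RHS

Yes, on the curve


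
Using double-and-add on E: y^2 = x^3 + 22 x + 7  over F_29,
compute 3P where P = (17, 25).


k = 3 = 11_2 (binary, LSB first: 11)
Double-and-add from P = (17, 25):
  bit 0 = 1: acc = O + (17, 25) = (17, 25)
  bit 1 = 1: acc = (17, 25) + (2, 1) = (23, 6)

3P = (23, 6)


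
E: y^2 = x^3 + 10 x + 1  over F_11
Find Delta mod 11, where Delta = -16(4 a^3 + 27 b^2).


4 a^3 + 27 b^2 = 4*10^3 + 27*1^2 = 4000 + 27 = 4027
Delta = -16 * (4027) = -64432
Delta mod 11 = 6

Delta = 6 (mod 11)


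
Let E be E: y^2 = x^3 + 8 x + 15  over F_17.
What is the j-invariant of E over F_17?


Delta = -16(4 a^3 + 27 b^2) mod 17 = 14
-1728 * (4 a)^3 = -1728 * (4*8)^3 mod 17 = 3
j = 3 * 14^(-1) mod 17 = 16

j = 16 (mod 17)


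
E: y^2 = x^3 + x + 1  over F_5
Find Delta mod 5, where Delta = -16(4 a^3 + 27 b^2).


4 a^3 + 27 b^2 = 4*1^3 + 27*1^2 = 4 + 27 = 31
Delta = -16 * (31) = -496
Delta mod 5 = 4

Delta = 4 (mod 5)


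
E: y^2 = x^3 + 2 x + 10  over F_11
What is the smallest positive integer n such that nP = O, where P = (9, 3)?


Compute successive multiples of P until we hit O:
  1P = (9, 3)
  2P = (7, 9)
  3P = (4, 4)
  4P = (2, 0)
  5P = (4, 7)
  6P = (7, 2)
  7P = (9, 8)
  8P = O

ord(P) = 8


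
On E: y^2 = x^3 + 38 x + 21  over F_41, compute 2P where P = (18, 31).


Doubling: s = (3 x1^2 + a) / (2 y1)
s = (3*18^2 + 38) / (2*31) mod 41 = 11
x3 = s^2 - 2 x1 mod 41 = 11^2 - 2*18 = 3
y3 = s (x1 - x3) - y1 mod 41 = 11 * (18 - 3) - 31 = 11

2P = (3, 11)


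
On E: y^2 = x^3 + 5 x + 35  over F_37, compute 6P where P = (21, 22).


k = 6 = 110_2 (binary, LSB first: 011)
Double-and-add from P = (21, 22):
  bit 0 = 0: acc unchanged = O
  bit 1 = 1: acc = O + (21, 15) = (21, 15)
  bit 2 = 1: acc = (21, 15) + (21, 22) = O

6P = O


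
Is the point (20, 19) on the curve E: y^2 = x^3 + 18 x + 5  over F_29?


Check whether y^2 = x^3 + 18 x + 5 (mod 29) for (x, y) = (20, 19).
LHS: y^2 = 19^2 mod 29 = 13
RHS: x^3 + 18 x + 5 = 20^3 + 18*20 + 5 mod 29 = 13
LHS = RHS

Yes, on the curve


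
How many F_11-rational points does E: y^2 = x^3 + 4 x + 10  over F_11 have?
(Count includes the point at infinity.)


For each x in F_11, count y with y^2 = x^3 + 4 x + 10 mod 11:
  x = 1: RHS = 4, y in [2, 9]  -> 2 point(s)
  x = 2: RHS = 4, y in [2, 9]  -> 2 point(s)
  x = 3: RHS = 5, y in [4, 7]  -> 2 point(s)
  x = 5: RHS = 1, y in [1, 10]  -> 2 point(s)
  x = 8: RHS = 4, y in [2, 9]  -> 2 point(s)
  x = 9: RHS = 5, y in [4, 7]  -> 2 point(s)
  x = 10: RHS = 5, y in [4, 7]  -> 2 point(s)
Affine points: 14. Add the point at infinity: total = 15.

#E(F_11) = 15


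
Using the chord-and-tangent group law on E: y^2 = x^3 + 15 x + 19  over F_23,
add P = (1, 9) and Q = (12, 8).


P != Q, so use the chord formula.
s = (y2 - y1) / (x2 - x1) = (22) / (11) mod 23 = 2
x3 = s^2 - x1 - x2 mod 23 = 2^2 - 1 - 12 = 14
y3 = s (x1 - x3) - y1 mod 23 = 2 * (1 - 14) - 9 = 11

P + Q = (14, 11)


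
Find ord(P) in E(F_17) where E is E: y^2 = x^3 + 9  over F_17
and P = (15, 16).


Compute successive multiples of P until we hit O:
  1P = (15, 16)
  2P = (6, 15)
  3P = (0, 14)
  4P = (3, 6)
  5P = (3, 11)
  6P = (0, 3)
  7P = (6, 2)
  8P = (15, 1)
  ... (continuing to 9P)
  9P = O

ord(P) = 9


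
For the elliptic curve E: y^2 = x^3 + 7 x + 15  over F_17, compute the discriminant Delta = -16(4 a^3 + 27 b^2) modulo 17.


4 a^3 + 27 b^2 = 4*7^3 + 27*15^2 = 1372 + 6075 = 7447
Delta = -16 * (7447) = -119152
Delta mod 17 = 1

Delta = 1 (mod 17)


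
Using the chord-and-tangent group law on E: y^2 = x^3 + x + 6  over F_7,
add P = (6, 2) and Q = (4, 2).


P != Q, so use the chord formula.
s = (y2 - y1) / (x2 - x1) = (0) / (5) mod 7 = 0
x3 = s^2 - x1 - x2 mod 7 = 0^2 - 6 - 4 = 4
y3 = s (x1 - x3) - y1 mod 7 = 0 * (6 - 4) - 2 = 5

P + Q = (4, 5)


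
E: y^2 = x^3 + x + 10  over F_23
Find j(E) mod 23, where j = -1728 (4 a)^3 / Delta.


Delta = -16(4 a^3 + 27 b^2) mod 23 = 22
-1728 * (4 a)^3 = -1728 * (4*1)^3 mod 23 = 15
j = 15 * 22^(-1) mod 23 = 8

j = 8 (mod 23)


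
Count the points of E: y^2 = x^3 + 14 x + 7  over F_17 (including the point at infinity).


For each x in F_17, count y with y^2 = x^3 + 14 x + 7 mod 17:
  x = 2: RHS = 9, y in [3, 14]  -> 2 point(s)
  x = 3: RHS = 8, y in [5, 12]  -> 2 point(s)
  x = 4: RHS = 8, y in [5, 12]  -> 2 point(s)
  x = 5: RHS = 15, y in [7, 10]  -> 2 point(s)
  x = 6: RHS = 1, y in [1, 16]  -> 2 point(s)
  x = 8: RHS = 2, y in [6, 11]  -> 2 point(s)
  x = 10: RHS = 8, y in [5, 12]  -> 2 point(s)
  x = 11: RHS = 13, y in [8, 9]  -> 2 point(s)
  x = 12: RHS = 16, y in [4, 13]  -> 2 point(s)
  x = 16: RHS = 9, y in [3, 14]  -> 2 point(s)
Affine points: 20. Add the point at infinity: total = 21.

#E(F_17) = 21


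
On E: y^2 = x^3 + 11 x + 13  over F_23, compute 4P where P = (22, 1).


k = 4 = 100_2 (binary, LSB first: 001)
Double-and-add from P = (22, 1):
  bit 0 = 0: acc unchanged = O
  bit 1 = 0: acc unchanged = O
  bit 2 = 1: acc = O + (14, 6) = (14, 6)

4P = (14, 6)


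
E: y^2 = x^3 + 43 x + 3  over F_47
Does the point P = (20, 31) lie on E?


Check whether y^2 = x^3 + 43 x + 3 (mod 47) for (x, y) = (20, 31).
LHS: y^2 = 31^2 mod 47 = 21
RHS: x^3 + 43 x + 3 = 20^3 + 43*20 + 3 mod 47 = 27
LHS != RHS

No, not on the curve


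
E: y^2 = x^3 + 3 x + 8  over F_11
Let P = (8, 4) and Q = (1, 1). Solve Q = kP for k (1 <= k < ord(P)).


Enumerate multiples of P until we hit Q = (1, 1):
  1P = (8, 4)
  2P = (7, 8)
  3P = (1, 1)
Match found at i = 3.

k = 3


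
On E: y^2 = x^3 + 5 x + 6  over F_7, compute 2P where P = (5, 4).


Doubling: s = (3 x1^2 + a) / (2 y1)
s = (3*5^2 + 5) / (2*4) mod 7 = 3
x3 = s^2 - 2 x1 mod 7 = 3^2 - 2*5 = 6
y3 = s (x1 - x3) - y1 mod 7 = 3 * (5 - 6) - 4 = 0

2P = (6, 0)


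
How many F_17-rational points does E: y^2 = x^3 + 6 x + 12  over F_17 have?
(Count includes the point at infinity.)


For each x in F_17, count y with y^2 = x^3 + 6 x + 12 mod 17:
  x = 1: RHS = 2, y in [6, 11]  -> 2 point(s)
  x = 2: RHS = 15, y in [7, 10]  -> 2 point(s)
  x = 4: RHS = 15, y in [7, 10]  -> 2 point(s)
  x = 6: RHS = 9, y in [3, 14]  -> 2 point(s)
  x = 9: RHS = 13, y in [8, 9]  -> 2 point(s)
  x = 10: RHS = 1, y in [1, 16]  -> 2 point(s)
  x = 11: RHS = 15, y in [7, 10]  -> 2 point(s)
  x = 13: RHS = 9, y in [3, 14]  -> 2 point(s)
  x = 14: RHS = 1, y in [1, 16]  -> 2 point(s)
  x = 15: RHS = 9, y in [3, 14]  -> 2 point(s)
Affine points: 20. Add the point at infinity: total = 21.

#E(F_17) = 21


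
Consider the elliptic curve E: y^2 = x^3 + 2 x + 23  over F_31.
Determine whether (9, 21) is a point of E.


Check whether y^2 = x^3 + 2 x + 23 (mod 31) for (x, y) = (9, 21).
LHS: y^2 = 21^2 mod 31 = 7
RHS: x^3 + 2 x + 23 = 9^3 + 2*9 + 23 mod 31 = 26
LHS != RHS

No, not on the curve


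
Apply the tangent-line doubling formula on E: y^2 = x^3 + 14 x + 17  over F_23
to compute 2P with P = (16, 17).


Doubling: s = (3 x1^2 + a) / (2 y1)
s = (3*16^2 + 14) / (2*17) mod 23 = 0
x3 = s^2 - 2 x1 mod 23 = 0^2 - 2*16 = 14
y3 = s (x1 - x3) - y1 mod 23 = 0 * (16 - 14) - 17 = 6

2P = (14, 6)


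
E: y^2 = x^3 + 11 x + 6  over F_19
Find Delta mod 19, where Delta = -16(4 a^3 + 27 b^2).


4 a^3 + 27 b^2 = 4*11^3 + 27*6^2 = 5324 + 972 = 6296
Delta = -16 * (6296) = -100736
Delta mod 19 = 2

Delta = 2 (mod 19)


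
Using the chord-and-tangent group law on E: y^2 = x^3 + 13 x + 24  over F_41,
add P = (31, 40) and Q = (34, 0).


P != Q, so use the chord formula.
s = (y2 - y1) / (x2 - x1) = (1) / (3) mod 41 = 14
x3 = s^2 - x1 - x2 mod 41 = 14^2 - 31 - 34 = 8
y3 = s (x1 - x3) - y1 mod 41 = 14 * (31 - 8) - 40 = 36

P + Q = (8, 36)


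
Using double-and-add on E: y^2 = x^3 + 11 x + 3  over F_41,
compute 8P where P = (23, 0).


k = 8 = 1000_2 (binary, LSB first: 0001)
Double-and-add from P = (23, 0):
  bit 0 = 0: acc unchanged = O
  bit 1 = 0: acc unchanged = O
  bit 2 = 0: acc unchanged = O
  bit 3 = 1: acc = O + O = O

8P = O


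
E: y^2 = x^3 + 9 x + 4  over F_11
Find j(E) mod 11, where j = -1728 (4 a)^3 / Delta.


Delta = -16(4 a^3 + 27 b^2) mod 11 = 2
-1728 * (4 a)^3 = -1728 * (4*9)^3 mod 11 = 6
j = 6 * 2^(-1) mod 11 = 3

j = 3 (mod 11)


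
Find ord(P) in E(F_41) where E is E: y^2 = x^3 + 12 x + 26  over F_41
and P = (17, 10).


Compute successive multiples of P until we hit O:
  1P = (17, 10)
  2P = (32, 38)
  3P = (23, 28)
  4P = (10, 11)
  5P = (9, 24)
  6P = (36, 13)
  7P = (33, 22)
  8P = (30, 11)
  ... (continuing to 47P)
  47P = O

ord(P) = 47


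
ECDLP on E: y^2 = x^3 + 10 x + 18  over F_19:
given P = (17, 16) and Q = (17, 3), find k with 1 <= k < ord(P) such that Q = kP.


Enumerate multiples of P until we hit Q = (17, 3):
  1P = (17, 16)
  2P = (9, 18)
  3P = (18, 8)
  4P = (10, 4)
  5P = (12, 17)
  6P = (6, 16)
  7P = (15, 3)
  8P = (15, 16)
  9P = (6, 3)
  10P = (12, 2)
  11P = (10, 15)
  12P = (18, 11)
  13P = (9, 1)
  14P = (17, 3)
Match found at i = 14.

k = 14


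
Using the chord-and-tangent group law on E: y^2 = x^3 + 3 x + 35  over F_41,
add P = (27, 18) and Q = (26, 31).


P != Q, so use the chord formula.
s = (y2 - y1) / (x2 - x1) = (13) / (40) mod 41 = 28
x3 = s^2 - x1 - x2 mod 41 = 28^2 - 27 - 26 = 34
y3 = s (x1 - x3) - y1 mod 41 = 28 * (27 - 34) - 18 = 32

P + Q = (34, 32)


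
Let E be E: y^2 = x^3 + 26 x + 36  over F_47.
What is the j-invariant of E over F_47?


Delta = -16(4 a^3 + 27 b^2) mod 47 = 26
-1728 * (4 a)^3 = -1728 * (4*26)^3 mod 47 = 2
j = 2 * 26^(-1) mod 47 = 29

j = 29 (mod 47)


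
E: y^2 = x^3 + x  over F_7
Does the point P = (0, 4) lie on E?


Check whether y^2 = x^3 + 1 x + 0 (mod 7) for (x, y) = (0, 4).
LHS: y^2 = 4^2 mod 7 = 2
RHS: x^3 + 1 x + 0 = 0^3 + 1*0 + 0 mod 7 = 0
LHS != RHS

No, not on the curve


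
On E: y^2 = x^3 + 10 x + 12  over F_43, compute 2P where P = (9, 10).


Doubling: s = (3 x1^2 + a) / (2 y1)
s = (3*9^2 + 10) / (2*10) mod 43 = 32
x3 = s^2 - 2 x1 mod 43 = 32^2 - 2*9 = 17
y3 = s (x1 - x3) - y1 mod 43 = 32 * (9 - 17) - 10 = 35

2P = (17, 35)


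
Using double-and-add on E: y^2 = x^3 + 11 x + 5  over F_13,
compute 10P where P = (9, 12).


k = 10 = 1010_2 (binary, LSB first: 0101)
Double-and-add from P = (9, 12):
  bit 0 = 0: acc unchanged = O
  bit 1 = 1: acc = O + (4, 3) = (4, 3)
  bit 2 = 0: acc unchanged = (4, 3)
  bit 3 = 1: acc = (4, 3) + (2, 10) = (3, 0)

10P = (3, 0)


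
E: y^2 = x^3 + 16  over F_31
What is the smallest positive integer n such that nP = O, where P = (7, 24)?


Compute successive multiples of P until we hit O:
  1P = (7, 24)
  2P = (11, 18)
  3P = (23, 0)
  4P = (11, 13)
  5P = (7, 7)
  6P = O

ord(P) = 6


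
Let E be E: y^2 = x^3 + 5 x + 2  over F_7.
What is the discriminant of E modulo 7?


4 a^3 + 27 b^2 = 4*5^3 + 27*2^2 = 500 + 108 = 608
Delta = -16 * (608) = -9728
Delta mod 7 = 2

Delta = 2 (mod 7)


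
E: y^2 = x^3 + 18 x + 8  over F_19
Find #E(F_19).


For each x in F_19, count y with y^2 = x^3 + 18 x + 8 mod 19:
  x = 4: RHS = 11, y in [7, 12]  -> 2 point(s)
  x = 6: RHS = 9, y in [3, 16]  -> 2 point(s)
  x = 9: RHS = 6, y in [5, 14]  -> 2 point(s)
  x = 11: RHS = 17, y in [6, 13]  -> 2 point(s)
  x = 13: RHS = 7, y in [8, 11]  -> 2 point(s)
  x = 15: RHS = 5, y in [9, 10]  -> 2 point(s)
Affine points: 12. Add the point at infinity: total = 13.

#E(F_19) = 13


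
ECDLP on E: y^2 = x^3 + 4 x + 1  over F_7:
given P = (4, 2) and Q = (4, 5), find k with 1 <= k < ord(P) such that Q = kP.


Enumerate multiples of P until we hit Q = (4, 5):
  1P = (4, 2)
  2P = (0, 1)
  3P = (0, 6)
  4P = (4, 5)
Match found at i = 4.

k = 4


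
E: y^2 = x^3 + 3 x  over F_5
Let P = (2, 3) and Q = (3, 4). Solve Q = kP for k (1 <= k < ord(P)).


Enumerate multiples of P until we hit Q = (3, 4):
  1P = (2, 3)
  2P = (1, 2)
  3P = (3, 1)
  4P = (4, 1)
  5P = (0, 0)
  6P = (4, 4)
  7P = (3, 4)
Match found at i = 7.

k = 7


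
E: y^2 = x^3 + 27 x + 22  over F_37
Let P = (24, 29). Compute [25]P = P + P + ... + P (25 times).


k = 25 = 11001_2 (binary, LSB first: 10011)
Double-and-add from P = (24, 29):
  bit 0 = 1: acc = O + (24, 29) = (24, 29)
  bit 1 = 0: acc unchanged = (24, 29)
  bit 2 = 0: acc unchanged = (24, 29)
  bit 3 = 1: acc = (24, 29) + (7, 6) = (15, 18)
  bit 4 = 1: acc = (15, 18) + (2, 11) = (10, 16)

25P = (10, 16)


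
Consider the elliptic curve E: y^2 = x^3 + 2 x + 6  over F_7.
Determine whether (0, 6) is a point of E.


Check whether y^2 = x^3 + 2 x + 6 (mod 7) for (x, y) = (0, 6).
LHS: y^2 = 6^2 mod 7 = 1
RHS: x^3 + 2 x + 6 = 0^3 + 2*0 + 6 mod 7 = 6
LHS != RHS

No, not on the curve


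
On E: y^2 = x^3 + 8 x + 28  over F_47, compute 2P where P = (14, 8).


Doubling: s = (3 x1^2 + a) / (2 y1)
s = (3*14^2 + 8) / (2*8) mod 47 = 2
x3 = s^2 - 2 x1 mod 47 = 2^2 - 2*14 = 23
y3 = s (x1 - x3) - y1 mod 47 = 2 * (14 - 23) - 8 = 21

2P = (23, 21)


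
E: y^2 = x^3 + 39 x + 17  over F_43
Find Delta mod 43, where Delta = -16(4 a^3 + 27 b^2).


4 a^3 + 27 b^2 = 4*39^3 + 27*17^2 = 237276 + 7803 = 245079
Delta = -16 * (245079) = -3921264
Delta mod 43 = 35

Delta = 35 (mod 43)


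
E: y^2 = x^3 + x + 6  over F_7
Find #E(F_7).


For each x in F_7, count y with y^2 = x^3 + 1 x + 6 mod 7:
  x = 1: RHS = 1, y in [1, 6]  -> 2 point(s)
  x = 2: RHS = 2, y in [3, 4]  -> 2 point(s)
  x = 3: RHS = 1, y in [1, 6]  -> 2 point(s)
  x = 4: RHS = 4, y in [2, 5]  -> 2 point(s)
  x = 6: RHS = 4, y in [2, 5]  -> 2 point(s)
Affine points: 10. Add the point at infinity: total = 11.

#E(F_7) = 11


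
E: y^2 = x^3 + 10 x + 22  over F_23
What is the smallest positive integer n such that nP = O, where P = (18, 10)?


Compute successive multiples of P until we hit O:
  1P = (18, 10)
  2P = (18, 13)
  3P = O

ord(P) = 3


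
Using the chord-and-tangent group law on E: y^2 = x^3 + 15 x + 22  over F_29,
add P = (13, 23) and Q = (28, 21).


P != Q, so use the chord formula.
s = (y2 - y1) / (x2 - x1) = (27) / (15) mod 29 = 25
x3 = s^2 - x1 - x2 mod 29 = 25^2 - 13 - 28 = 4
y3 = s (x1 - x3) - y1 mod 29 = 25 * (13 - 4) - 23 = 28

P + Q = (4, 28)


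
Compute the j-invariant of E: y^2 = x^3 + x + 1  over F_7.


Delta = -16(4 a^3 + 27 b^2) mod 7 = 1
-1728 * (4 a)^3 = -1728 * (4*1)^3 mod 7 = 1
j = 1 * 1^(-1) mod 7 = 1

j = 1 (mod 7)


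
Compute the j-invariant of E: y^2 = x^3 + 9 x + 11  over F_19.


Delta = -16(4 a^3 + 27 b^2) mod 19 = 5
-1728 * (4 a)^3 = -1728 * (4*9)^3 mod 19 = 11
j = 11 * 5^(-1) mod 19 = 6

j = 6 (mod 19)


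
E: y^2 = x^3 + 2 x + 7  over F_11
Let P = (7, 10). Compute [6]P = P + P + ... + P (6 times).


k = 6 = 110_2 (binary, LSB first: 011)
Double-and-add from P = (7, 10):
  bit 0 = 0: acc unchanged = O
  bit 1 = 1: acc = O + (6, 9) = (6, 9)
  bit 2 = 1: acc = (6, 9) + (10, 2) = (7, 1)

6P = (7, 1)


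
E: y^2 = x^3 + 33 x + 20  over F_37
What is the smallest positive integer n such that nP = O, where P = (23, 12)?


Compute successive multiples of P until we hit O:
  1P = (23, 12)
  2P = (24, 13)
  3P = (28, 20)
  4P = (30, 36)
  5P = (32, 10)
  6P = (9, 26)
  7P = (6, 8)
  8P = (11, 30)
  ... (continuing to 27P)
  27P = O

ord(P) = 27


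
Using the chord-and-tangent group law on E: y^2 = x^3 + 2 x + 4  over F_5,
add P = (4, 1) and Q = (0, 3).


P != Q, so use the chord formula.
s = (y2 - y1) / (x2 - x1) = (2) / (1) mod 5 = 2
x3 = s^2 - x1 - x2 mod 5 = 2^2 - 4 - 0 = 0
y3 = s (x1 - x3) - y1 mod 5 = 2 * (4 - 0) - 1 = 2

P + Q = (0, 2)


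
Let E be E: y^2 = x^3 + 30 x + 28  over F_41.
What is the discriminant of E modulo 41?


4 a^3 + 27 b^2 = 4*30^3 + 27*28^2 = 108000 + 21168 = 129168
Delta = -16 * (129168) = -2066688
Delta mod 41 = 40

Delta = 40 (mod 41)


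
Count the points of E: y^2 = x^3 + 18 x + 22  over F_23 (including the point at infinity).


For each x in F_23, count y with y^2 = x^3 + 18 x + 22 mod 23:
  x = 1: RHS = 18, y in [8, 15]  -> 2 point(s)
  x = 6: RHS = 1, y in [1, 22]  -> 2 point(s)
  x = 7: RHS = 8, y in [10, 13]  -> 2 point(s)
  x = 9: RHS = 16, y in [4, 19]  -> 2 point(s)
  x = 10: RHS = 6, y in [11, 12]  -> 2 point(s)
  x = 16: RHS = 13, y in [6, 17]  -> 2 point(s)
  x = 19: RHS = 1, y in [1, 22]  -> 2 point(s)
  x = 21: RHS = 1, y in [1, 22]  -> 2 point(s)
  x = 22: RHS = 3, y in [7, 16]  -> 2 point(s)
Affine points: 18. Add the point at infinity: total = 19.

#E(F_23) = 19


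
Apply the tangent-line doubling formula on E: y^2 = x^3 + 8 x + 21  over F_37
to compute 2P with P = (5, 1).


Doubling: s = (3 x1^2 + a) / (2 y1)
s = (3*5^2 + 8) / (2*1) mod 37 = 23
x3 = s^2 - 2 x1 mod 37 = 23^2 - 2*5 = 1
y3 = s (x1 - x3) - y1 mod 37 = 23 * (5 - 1) - 1 = 17

2P = (1, 17)


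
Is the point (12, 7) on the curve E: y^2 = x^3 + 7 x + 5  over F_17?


Check whether y^2 = x^3 + 7 x + 5 (mod 17) for (x, y) = (12, 7).
LHS: y^2 = 7^2 mod 17 = 15
RHS: x^3 + 7 x + 5 = 12^3 + 7*12 + 5 mod 17 = 15
LHS = RHS

Yes, on the curve


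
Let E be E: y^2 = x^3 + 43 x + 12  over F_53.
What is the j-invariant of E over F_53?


Delta = -16(4 a^3 + 27 b^2) mod 53 = 43
-1728 * (4 a)^3 = -1728 * (4*43)^3 mod 53 = 27
j = 27 * 43^(-1) mod 53 = 45

j = 45 (mod 53)


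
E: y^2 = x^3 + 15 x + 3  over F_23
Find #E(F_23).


For each x in F_23, count y with y^2 = x^3 + 15 x + 3 mod 23:
  x = 0: RHS = 3, y in [7, 16]  -> 2 point(s)
  x = 2: RHS = 18, y in [8, 15]  -> 2 point(s)
  x = 3: RHS = 6, y in [11, 12]  -> 2 point(s)
  x = 4: RHS = 12, y in [9, 14]  -> 2 point(s)
  x = 9: RHS = 16, y in [4, 19]  -> 2 point(s)
  x = 10: RHS = 3, y in [7, 16]  -> 2 point(s)
  x = 11: RHS = 4, y in [2, 21]  -> 2 point(s)
  x = 12: RHS = 2, y in [5, 18]  -> 2 point(s)
  x = 13: RHS = 3, y in [7, 16]  -> 2 point(s)
  x = 14: RHS = 13, y in [6, 17]  -> 2 point(s)
  x = 20: RHS = 0, y in [0]  -> 1 point(s)
Affine points: 21. Add the point at infinity: total = 22.

#E(F_23) = 22


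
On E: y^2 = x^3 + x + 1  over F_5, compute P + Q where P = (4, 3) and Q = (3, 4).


P != Q, so use the chord formula.
s = (y2 - y1) / (x2 - x1) = (1) / (4) mod 5 = 4
x3 = s^2 - x1 - x2 mod 5 = 4^2 - 4 - 3 = 4
y3 = s (x1 - x3) - y1 mod 5 = 4 * (4 - 4) - 3 = 2

P + Q = (4, 2)


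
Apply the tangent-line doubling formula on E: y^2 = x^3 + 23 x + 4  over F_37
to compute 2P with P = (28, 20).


Doubling: s = (3 x1^2 + a) / (2 y1)
s = (3*28^2 + 23) / (2*20) mod 37 = 27
x3 = s^2 - 2 x1 mod 37 = 27^2 - 2*28 = 7
y3 = s (x1 - x3) - y1 mod 37 = 27 * (28 - 7) - 20 = 29

2P = (7, 29)


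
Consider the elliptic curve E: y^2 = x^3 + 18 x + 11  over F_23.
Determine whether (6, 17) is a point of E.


Check whether y^2 = x^3 + 18 x + 11 (mod 23) for (x, y) = (6, 17).
LHS: y^2 = 17^2 mod 23 = 13
RHS: x^3 + 18 x + 11 = 6^3 + 18*6 + 11 mod 23 = 13
LHS = RHS

Yes, on the curve


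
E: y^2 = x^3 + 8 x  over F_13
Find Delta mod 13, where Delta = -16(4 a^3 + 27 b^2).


4 a^3 + 27 b^2 = 4*8^3 + 27*0^2 = 2048 + 0 = 2048
Delta = -16 * (2048) = -32768
Delta mod 13 = 5

Delta = 5 (mod 13)


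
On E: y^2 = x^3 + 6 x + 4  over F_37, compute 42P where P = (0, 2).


k = 42 = 101010_2 (binary, LSB first: 010101)
Double-and-add from P = (0, 2):
  bit 0 = 0: acc unchanged = O
  bit 1 = 1: acc = O + (30, 27) = (30, 27)
  bit 2 = 0: acc unchanged = (30, 27)
  bit 3 = 1: acc = (30, 27) + (33, 8) = (10, 19)
  bit 4 = 0: acc unchanged = (10, 19)
  bit 5 = 1: acc = (10, 19) + (29, 31) = (19, 24)

42P = (19, 24)


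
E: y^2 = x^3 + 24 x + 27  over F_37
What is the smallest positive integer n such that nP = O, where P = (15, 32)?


Compute successive multiples of P until we hit O:
  1P = (15, 32)
  2P = (19, 33)
  3P = (10, 34)
  4P = (24, 16)
  5P = (24, 21)
  6P = (10, 3)
  7P = (19, 4)
  8P = (15, 5)
  ... (continuing to 9P)
  9P = O

ord(P) = 9


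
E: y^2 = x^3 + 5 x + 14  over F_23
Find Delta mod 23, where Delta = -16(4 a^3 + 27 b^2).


4 a^3 + 27 b^2 = 4*5^3 + 27*14^2 = 500 + 5292 = 5792
Delta = -16 * (5792) = -92672
Delta mod 23 = 18

Delta = 18 (mod 23)


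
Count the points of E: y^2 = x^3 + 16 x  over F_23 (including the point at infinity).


For each x in F_23, count y with y^2 = x^3 + 16 x + 0 mod 23:
  x = 0: RHS = 0, y in [0]  -> 1 point(s)
  x = 3: RHS = 6, y in [11, 12]  -> 2 point(s)
  x = 4: RHS = 13, y in [6, 17]  -> 2 point(s)
  x = 6: RHS = 13, y in [6, 17]  -> 2 point(s)
  x = 7: RHS = 18, y in [8, 15]  -> 2 point(s)
  x = 11: RHS = 12, y in [9, 14]  -> 2 point(s)
  x = 13: RHS = 13, y in [6, 17]  -> 2 point(s)
  x = 14: RHS = 1, y in [1, 22]  -> 2 point(s)
  x = 15: RHS = 4, y in [2, 21]  -> 2 point(s)
  x = 18: RHS = 2, y in [5, 18]  -> 2 point(s)
  x = 21: RHS = 6, y in [11, 12]  -> 2 point(s)
  x = 22: RHS = 6, y in [11, 12]  -> 2 point(s)
Affine points: 23. Add the point at infinity: total = 24.

#E(F_23) = 24


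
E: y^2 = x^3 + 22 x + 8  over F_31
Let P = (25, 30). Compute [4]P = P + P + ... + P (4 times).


k = 4 = 100_2 (binary, LSB first: 001)
Double-and-add from P = (25, 30):
  bit 0 = 0: acc unchanged = O
  bit 1 = 0: acc unchanged = O
  bit 2 = 1: acc = O + (8, 18) = (8, 18)

4P = (8, 18)


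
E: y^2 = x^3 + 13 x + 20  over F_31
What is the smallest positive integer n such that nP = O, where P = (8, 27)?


Compute successive multiples of P until we hit O:
  1P = (8, 27)
  2P = (25, 25)
  3P = (17, 16)
  4P = (14, 1)
  5P = (14, 30)
  6P = (17, 15)
  7P = (25, 6)
  8P = (8, 4)
  ... (continuing to 9P)
  9P = O

ord(P) = 9


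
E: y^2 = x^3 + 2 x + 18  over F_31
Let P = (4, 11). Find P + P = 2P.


Doubling: s = (3 x1^2 + a) / (2 y1)
s = (3*4^2 + 2) / (2*11) mod 31 = 22
x3 = s^2 - 2 x1 mod 31 = 22^2 - 2*4 = 11
y3 = s (x1 - x3) - y1 mod 31 = 22 * (4 - 11) - 11 = 21

2P = (11, 21)


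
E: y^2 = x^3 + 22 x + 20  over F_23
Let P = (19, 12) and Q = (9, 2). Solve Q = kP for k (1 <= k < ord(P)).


Enumerate multiples of P until we hit Q = (9, 2):
  1P = (19, 12)
  2P = (9, 21)
  3P = (8, 8)
  4P = (14, 17)
  5P = (14, 6)
  6P = (8, 15)
  7P = (9, 2)
Match found at i = 7.

k = 7


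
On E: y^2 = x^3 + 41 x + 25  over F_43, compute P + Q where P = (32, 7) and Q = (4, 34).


P != Q, so use the chord formula.
s = (y2 - y1) / (x2 - x1) = (27) / (15) mod 43 = 19
x3 = s^2 - x1 - x2 mod 43 = 19^2 - 32 - 4 = 24
y3 = s (x1 - x3) - y1 mod 43 = 19 * (32 - 24) - 7 = 16

P + Q = (24, 16)


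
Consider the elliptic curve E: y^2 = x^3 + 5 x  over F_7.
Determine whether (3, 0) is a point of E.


Check whether y^2 = x^3 + 5 x + 0 (mod 7) for (x, y) = (3, 0).
LHS: y^2 = 0^2 mod 7 = 0
RHS: x^3 + 5 x + 0 = 3^3 + 5*3 + 0 mod 7 = 0
LHS = RHS

Yes, on the curve


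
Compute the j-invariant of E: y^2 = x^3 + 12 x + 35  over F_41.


Delta = -16(4 a^3 + 27 b^2) mod 41 = 13
-1728 * (4 a)^3 = -1728 * (4*12)^3 mod 41 = 33
j = 33 * 13^(-1) mod 41 = 12

j = 12 (mod 41)


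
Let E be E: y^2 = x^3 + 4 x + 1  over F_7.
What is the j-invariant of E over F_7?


Delta = -16(4 a^3 + 27 b^2) mod 7 = 1
-1728 * (4 a)^3 = -1728 * (4*4)^3 mod 7 = 1
j = 1 * 1^(-1) mod 7 = 1

j = 1 (mod 7)


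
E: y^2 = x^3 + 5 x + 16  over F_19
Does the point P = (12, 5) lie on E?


Check whether y^2 = x^3 + 5 x + 16 (mod 19) for (x, y) = (12, 5).
LHS: y^2 = 5^2 mod 19 = 6
RHS: x^3 + 5 x + 16 = 12^3 + 5*12 + 16 mod 19 = 18
LHS != RHS

No, not on the curve


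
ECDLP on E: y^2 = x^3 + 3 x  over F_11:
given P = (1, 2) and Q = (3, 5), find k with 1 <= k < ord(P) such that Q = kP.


Enumerate multiples of P until we hit Q = (3, 5):
  1P = (1, 2)
  2P = (3, 6)
  3P = (0, 0)
  4P = (3, 5)
Match found at i = 4.

k = 4


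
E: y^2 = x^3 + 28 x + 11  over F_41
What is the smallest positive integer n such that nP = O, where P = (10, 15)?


Compute successive multiples of P until we hit O:
  1P = (10, 15)
  2P = (21, 26)
  3P = (11, 25)
  4P = (38, 33)
  5P = (25, 31)
  6P = (27, 27)
  7P = (35, 18)
  8P = (1, 32)
  ... (continuing to 48P)
  48P = O

ord(P) = 48


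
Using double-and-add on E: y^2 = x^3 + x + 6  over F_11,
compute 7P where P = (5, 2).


k = 7 = 111_2 (binary, LSB first: 111)
Double-and-add from P = (5, 2):
  bit 0 = 1: acc = O + (5, 2) = (5, 2)
  bit 1 = 1: acc = (5, 2) + (10, 2) = (7, 9)
  bit 2 = 1: acc = (7, 9) + (3, 5) = (2, 7)

7P = (2, 7)


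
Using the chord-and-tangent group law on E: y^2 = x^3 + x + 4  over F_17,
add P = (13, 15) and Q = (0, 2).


P != Q, so use the chord formula.
s = (y2 - y1) / (x2 - x1) = (4) / (4) mod 17 = 1
x3 = s^2 - x1 - x2 mod 17 = 1^2 - 13 - 0 = 5
y3 = s (x1 - x3) - y1 mod 17 = 1 * (13 - 5) - 15 = 10

P + Q = (5, 10)


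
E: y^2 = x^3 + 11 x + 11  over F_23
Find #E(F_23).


For each x in F_23, count y with y^2 = x^3 + 11 x + 11 mod 23:
  x = 1: RHS = 0, y in [0]  -> 1 point(s)
  x = 2: RHS = 18, y in [8, 15]  -> 2 point(s)
  x = 3: RHS = 2, y in [5, 18]  -> 2 point(s)
  x = 4: RHS = 4, y in [2, 21]  -> 2 point(s)
  x = 8: RHS = 13, y in [6, 17]  -> 2 point(s)
  x = 12: RHS = 8, y in [10, 13]  -> 2 point(s)
  x = 15: RHS = 9, y in [3, 20]  -> 2 point(s)
  x = 19: RHS = 18, y in [8, 15]  -> 2 point(s)
  x = 21: RHS = 4, y in [2, 21]  -> 2 point(s)
Affine points: 17. Add the point at infinity: total = 18.

#E(F_23) = 18


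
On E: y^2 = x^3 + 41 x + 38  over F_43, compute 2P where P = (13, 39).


Doubling: s = (3 x1^2 + a) / (2 y1)
s = (3*13^2 + 41) / (2*39) mod 43 = 39
x3 = s^2 - 2 x1 mod 43 = 39^2 - 2*13 = 33
y3 = s (x1 - x3) - y1 mod 43 = 39 * (13 - 33) - 39 = 41

2P = (33, 41)


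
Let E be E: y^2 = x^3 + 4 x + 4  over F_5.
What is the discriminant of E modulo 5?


4 a^3 + 27 b^2 = 4*4^3 + 27*4^2 = 256 + 432 = 688
Delta = -16 * (688) = -11008
Delta mod 5 = 2

Delta = 2 (mod 5)


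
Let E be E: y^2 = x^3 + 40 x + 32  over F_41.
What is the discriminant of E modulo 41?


4 a^3 + 27 b^2 = 4*40^3 + 27*32^2 = 256000 + 27648 = 283648
Delta = -16 * (283648) = -4538368
Delta mod 41 = 4

Delta = 4 (mod 41)


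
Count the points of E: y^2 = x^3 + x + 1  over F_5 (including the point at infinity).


For each x in F_5, count y with y^2 = x^3 + 1 x + 1 mod 5:
  x = 0: RHS = 1, y in [1, 4]  -> 2 point(s)
  x = 2: RHS = 1, y in [1, 4]  -> 2 point(s)
  x = 3: RHS = 1, y in [1, 4]  -> 2 point(s)
  x = 4: RHS = 4, y in [2, 3]  -> 2 point(s)
Affine points: 8. Add the point at infinity: total = 9.

#E(F_5) = 9


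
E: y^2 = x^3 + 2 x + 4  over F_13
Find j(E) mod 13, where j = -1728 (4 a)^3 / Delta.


Delta = -16(4 a^3 + 27 b^2) mod 13 = 12
-1728 * (4 a)^3 = -1728 * (4*2)^3 mod 13 = 5
j = 5 * 12^(-1) mod 13 = 8

j = 8 (mod 13)


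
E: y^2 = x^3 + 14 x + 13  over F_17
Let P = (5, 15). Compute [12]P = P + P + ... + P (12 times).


k = 12 = 1100_2 (binary, LSB first: 0011)
Double-and-add from P = (5, 15):
  bit 0 = 0: acc unchanged = O
  bit 1 = 0: acc unchanged = O
  bit 2 = 1: acc = O + (16, 7) = (16, 7)
  bit 3 = 1: acc = (16, 7) + (2, 10) = (0, 9)

12P = (0, 9)


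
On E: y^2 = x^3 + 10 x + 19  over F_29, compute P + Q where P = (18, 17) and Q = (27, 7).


P != Q, so use the chord formula.
s = (y2 - y1) / (x2 - x1) = (19) / (9) mod 29 = 15
x3 = s^2 - x1 - x2 mod 29 = 15^2 - 18 - 27 = 6
y3 = s (x1 - x3) - y1 mod 29 = 15 * (18 - 6) - 17 = 18

P + Q = (6, 18)


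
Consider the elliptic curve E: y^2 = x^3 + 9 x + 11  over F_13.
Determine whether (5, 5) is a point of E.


Check whether y^2 = x^3 + 9 x + 11 (mod 13) for (x, y) = (5, 5).
LHS: y^2 = 5^2 mod 13 = 12
RHS: x^3 + 9 x + 11 = 5^3 + 9*5 + 11 mod 13 = 12
LHS = RHS

Yes, on the curve
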